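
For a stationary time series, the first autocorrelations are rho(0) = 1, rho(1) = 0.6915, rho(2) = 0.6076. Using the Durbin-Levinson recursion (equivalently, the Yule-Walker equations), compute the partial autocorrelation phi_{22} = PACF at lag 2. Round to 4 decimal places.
\phi_{22} = 0.2480

The PACF at lag k is phi_{kk}, the last component of the solution
to the Yule-Walker system G_k phi = r_k where
  (G_k)_{ij} = rho(|i - j|), (r_k)_i = rho(i), i,j = 1..k.
Equivalently, Durbin-Levinson gives phi_{kk} iteratively:
  phi_{11} = rho(1)
  phi_{kk} = [rho(k) - sum_{j=1..k-1} phi_{k-1,j} rho(k-j)]
            / [1 - sum_{j=1..k-1} phi_{k-1,j} rho(j)],
  phi_{k,j} = phi_{k-1,j} - phi_{kk} phi_{k-1,k-j},  j = 1..k-1.
Step k = 1:
  phi_11 = rho(1) = 0.6915.
Step k = 2:
  phi_22 = [rho(2) - phi_11 rho(1)] / [1 - phi_11 rho(1)] = [0.6076 - (0.6915)(0.6915)] / [1 - (0.6915)(0.6915)]
         = 0.12942775 / 0.52182775 = 0.248.
Therefore phi_{22} = 0.2480.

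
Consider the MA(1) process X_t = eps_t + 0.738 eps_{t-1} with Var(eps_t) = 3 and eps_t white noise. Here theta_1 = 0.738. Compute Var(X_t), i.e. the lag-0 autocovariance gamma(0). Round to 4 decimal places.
\gamma(0) = 4.6339

For an MA(q) process X_t = eps_t + sum_i theta_i eps_{t-i} with
Var(eps_t) = sigma^2, the variance is
  gamma(0) = sigma^2 * (1 + sum_i theta_i^2).
  sum_i theta_i^2 = (0.738)^2 = 0.544644.
  gamma(0) = 3 * (1 + 0.544644) = 3 * 1.544644 = 4.633932, which rounds to 4.6339.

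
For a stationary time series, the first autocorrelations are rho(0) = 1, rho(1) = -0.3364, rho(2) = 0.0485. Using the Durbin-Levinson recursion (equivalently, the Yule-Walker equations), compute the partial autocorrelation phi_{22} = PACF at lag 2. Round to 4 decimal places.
\phi_{22} = -0.0729

The PACF at lag k is phi_{kk}, the last component of the solution
to the Yule-Walker system G_k phi = r_k where
  (G_k)_{ij} = rho(|i - j|), (r_k)_i = rho(i), i,j = 1..k.
Equivalently, Durbin-Levinson gives phi_{kk} iteratively:
  phi_{11} = rho(1)
  phi_{kk} = [rho(k) - sum_{j=1..k-1} phi_{k-1,j} rho(k-j)]
            / [1 - sum_{j=1..k-1} phi_{k-1,j} rho(j)],
  phi_{k,j} = phi_{k-1,j} - phi_{kk} phi_{k-1,k-j},  j = 1..k-1.
Step k = 1:
  phi_11 = rho(1) = -0.3364.
Step k = 2:
  phi_22 = [rho(2) - phi_11 rho(1)] / [1 - phi_11 rho(1)] = [0.0485 - (-0.3364)(-0.3364)] / [1 - (-0.3364)(-0.3364)]
         = -0.06466496 / 0.88683504 = -0.0729.
Therefore phi_{22} = -0.0729.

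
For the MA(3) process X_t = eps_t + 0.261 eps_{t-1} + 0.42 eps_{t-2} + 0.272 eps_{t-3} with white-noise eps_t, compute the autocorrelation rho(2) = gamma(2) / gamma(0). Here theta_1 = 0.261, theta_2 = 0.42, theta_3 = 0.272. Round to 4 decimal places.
\rho(2) = 0.3724

For an MA(q) process with theta_0 = 1, the autocovariance is
  gamma(k) = sigma^2 * sum_{i=0..q-k} theta_i * theta_{i+k},
and rho(k) = gamma(k) / gamma(0). Sigma^2 cancels.
  numerator   = (1)*(0.42) + (0.261)*(0.272) = 0.490992.
  denominator = (1)^2 + (0.261)^2 + (0.42)^2 + (0.272)^2 = 1.318505.
  rho(2) = 0.490992 / 1.318505 = 0.3724.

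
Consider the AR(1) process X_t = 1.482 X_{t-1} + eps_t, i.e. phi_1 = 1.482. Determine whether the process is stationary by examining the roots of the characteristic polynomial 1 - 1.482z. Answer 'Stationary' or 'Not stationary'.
\text{Not stationary}

The AR(p) characteristic polynomial is P(z) = 1 - 1.482z.
Stationarity requires all roots to lie outside the unit circle, i.e. |z| > 1 for every root.
This is linear in z: 1 + (-1.482) z = 0  =>  z = -1/(-1.482) = 0.674764,  |z| = 0.674764.
Moduli of all roots: 0.6748.
All moduli strictly greater than 1? No.
Verdict: Not stationary.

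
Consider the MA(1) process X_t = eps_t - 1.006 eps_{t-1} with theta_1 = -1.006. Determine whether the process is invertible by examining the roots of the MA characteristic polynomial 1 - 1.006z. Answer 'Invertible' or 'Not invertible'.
\text{Not invertible}

The MA(q) characteristic polynomial is P(z) = 1 - 1.006z.
Invertibility requires all roots to lie outside the unit circle, i.e. |z| > 1 for every root.
This is linear in z: 1 + (-1.006) z = 0  =>  z = -1/(-1.006) = 0.994036,  |z| = 0.994036.
Moduli of all roots: 0.9940.
All moduli strictly greater than 1? No.
Verdict: Not invertible.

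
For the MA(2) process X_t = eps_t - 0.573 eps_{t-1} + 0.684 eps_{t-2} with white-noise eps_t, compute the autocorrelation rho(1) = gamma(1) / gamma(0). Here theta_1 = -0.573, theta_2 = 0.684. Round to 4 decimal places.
\rho(1) = -0.5372

For an MA(q) process with theta_0 = 1, the autocovariance is
  gamma(k) = sigma^2 * sum_{i=0..q-k} theta_i * theta_{i+k},
and rho(k) = gamma(k) / gamma(0). Sigma^2 cancels.
  numerator   = (1)*(-0.573) + (-0.573)*(0.684) = -0.964932.
  denominator = (1)^2 + (-0.573)^2 + (0.684)^2 = 1.796185.
  rho(1) = -0.964932 / 1.796185 = -0.5372.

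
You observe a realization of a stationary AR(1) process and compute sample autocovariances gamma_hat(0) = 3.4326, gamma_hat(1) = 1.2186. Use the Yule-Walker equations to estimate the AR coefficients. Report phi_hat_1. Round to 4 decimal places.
\hat\phi_{1} = 0.3550

The Yule-Walker equations for an AR(p) process read, in matrix form,
  Gamma_p phi = r_p,   with   (Gamma_p)_{ij} = gamma(|i - j|),
                       (r_p)_i = gamma(i),   i,j = 1..p.
Substitute the sample gammas (Toeplitz matrix and right-hand side of size 1):
  Gamma_p = [[3.4326]]
  r_p     = [1.2186]
With p = 1 this is the single equation gamma(0) phi_1 = gamma(1):
  phi_hat_1 = gamma(1) / gamma(0) = 1.2186 / 3.4326 = 0.3550.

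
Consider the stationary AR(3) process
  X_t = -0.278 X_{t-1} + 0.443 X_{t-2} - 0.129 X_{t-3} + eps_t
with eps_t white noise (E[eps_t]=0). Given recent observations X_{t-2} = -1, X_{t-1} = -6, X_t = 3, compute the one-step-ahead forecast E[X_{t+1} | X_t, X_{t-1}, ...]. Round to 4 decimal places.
E[X_{t+1} \mid \mathcal F_t] = -3.3630

For an AR(p) model X_t = c + sum_i phi_i X_{t-i} + eps_t, the
one-step-ahead conditional mean is
  E[X_{t+1} | X_t, ...] = c + sum_i phi_i X_{t+1-i}.
Substitute known values:
  E[X_{t+1} | ...] = (-0.278) * (3) + (0.443) * (-6) + (-0.129) * (-1)
                   = -3.3630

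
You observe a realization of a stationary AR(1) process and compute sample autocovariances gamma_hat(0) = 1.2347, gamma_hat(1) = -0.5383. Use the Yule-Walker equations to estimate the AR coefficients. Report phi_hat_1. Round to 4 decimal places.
\hat\phi_{1} = -0.4360

The Yule-Walker equations for an AR(p) process read, in matrix form,
  Gamma_p phi = r_p,   with   (Gamma_p)_{ij} = gamma(|i - j|),
                       (r_p)_i = gamma(i),   i,j = 1..p.
Substitute the sample gammas (Toeplitz matrix and right-hand side of size 1):
  Gamma_p = [[1.2347]]
  r_p     = [-0.5383]
With p = 1 this is the single equation gamma(0) phi_1 = gamma(1):
  phi_hat_1 = gamma(1) / gamma(0) = -0.5383 / 1.2347 = -0.4360.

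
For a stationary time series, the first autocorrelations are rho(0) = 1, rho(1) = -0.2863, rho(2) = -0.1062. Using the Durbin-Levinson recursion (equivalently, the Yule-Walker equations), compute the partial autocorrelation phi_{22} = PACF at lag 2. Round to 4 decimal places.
\phi_{22} = -0.2050

The PACF at lag k is phi_{kk}, the last component of the solution
to the Yule-Walker system G_k phi = r_k where
  (G_k)_{ij} = rho(|i - j|), (r_k)_i = rho(i), i,j = 1..k.
Equivalently, Durbin-Levinson gives phi_{kk} iteratively:
  phi_{11} = rho(1)
  phi_{kk} = [rho(k) - sum_{j=1..k-1} phi_{k-1,j} rho(k-j)]
            / [1 - sum_{j=1..k-1} phi_{k-1,j} rho(j)],
  phi_{k,j} = phi_{k-1,j} - phi_{kk} phi_{k-1,k-j},  j = 1..k-1.
Step k = 1:
  phi_11 = rho(1) = -0.2863.
Step k = 2:
  phi_22 = [rho(2) - phi_11 rho(1)] / [1 - phi_11 rho(1)] = [-0.1062 - (-0.2863)(-0.2863)] / [1 - (-0.2863)(-0.2863)]
         = -0.18816769 / 0.91803231 = -0.205.
Therefore phi_{22} = -0.2050.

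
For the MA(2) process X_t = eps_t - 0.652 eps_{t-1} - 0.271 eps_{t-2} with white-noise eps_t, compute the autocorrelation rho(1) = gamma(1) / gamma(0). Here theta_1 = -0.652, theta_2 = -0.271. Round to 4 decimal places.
\rho(1) = -0.3172

For an MA(q) process with theta_0 = 1, the autocovariance is
  gamma(k) = sigma^2 * sum_{i=0..q-k} theta_i * theta_{i+k},
and rho(k) = gamma(k) / gamma(0). Sigma^2 cancels.
  numerator   = (1)*(-0.652) + (-0.652)*(-0.271) = -0.475308.
  denominator = (1)^2 + (-0.652)^2 + (-0.271)^2 = 1.498545.
  rho(1) = -0.475308 / 1.498545 = -0.3172.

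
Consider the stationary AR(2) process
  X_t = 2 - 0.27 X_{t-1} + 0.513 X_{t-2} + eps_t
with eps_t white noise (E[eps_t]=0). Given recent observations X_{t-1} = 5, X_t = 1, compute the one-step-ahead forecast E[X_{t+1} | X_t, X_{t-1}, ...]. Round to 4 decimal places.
E[X_{t+1} \mid \mathcal F_t] = 4.2950

For an AR(p) model X_t = c + sum_i phi_i X_{t-i} + eps_t, the
one-step-ahead conditional mean is
  E[X_{t+1} | X_t, ...] = c + sum_i phi_i X_{t+1-i}.
Substitute known values:
  E[X_{t+1} | ...] = 2 + (-0.27) * (1) + (0.513) * (5)
                   = 4.2950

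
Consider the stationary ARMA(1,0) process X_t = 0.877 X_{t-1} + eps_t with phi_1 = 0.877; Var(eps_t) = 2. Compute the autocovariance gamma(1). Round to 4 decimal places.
\gamma(1) = 7.5973

Multiply the model equation by X_{t-k} and take expectations. With theta_0 = psi_0 = 1 and psi_j the MA(infinity) weights, this gives
  gamma(k) - sum_i phi_i gamma(k-i) = c_k,
  c_k = sigma^2 * sum_{j=k..q} theta_j psi_{j-k}   (c_k = 0 for k > q),
using gamma(-m) = gamma(m).
Pure AR (q = 0): c_0 = sigma^2 = 2, c_k = 0 for k >= 1.
Equations for k = 0 and k = 1 (AR order 1):
  gamma(0) = phi_1 gamma(1) + c_0
  gamma(1) = phi_1 gamma(0) + c_1
Substituting the second into the first: gamma(0) (1 - phi_1^2) = c_0 + phi_1 c_1, so
  gamma(0) = c_0 / (1 - phi_1^2) = 2 / (1 - (0.877)^2) = 2 / 0.230871 = 8.662846.
  gamma(1) = phi_1 gamma(0) = (0.877)(8.662846) = 7.597316.
Therefore gamma(1) = 7.5973 (to 4 decimal places).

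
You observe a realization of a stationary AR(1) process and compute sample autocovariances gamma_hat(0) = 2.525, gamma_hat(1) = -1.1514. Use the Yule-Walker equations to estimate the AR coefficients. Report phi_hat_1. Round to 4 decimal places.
\hat\phi_{1} = -0.4560

The Yule-Walker equations for an AR(p) process read, in matrix form,
  Gamma_p phi = r_p,   with   (Gamma_p)_{ij} = gamma(|i - j|),
                       (r_p)_i = gamma(i),   i,j = 1..p.
Substitute the sample gammas (Toeplitz matrix and right-hand side of size 1):
  Gamma_p = [[2.525]]
  r_p     = [-1.1514]
With p = 1 this is the single equation gamma(0) phi_1 = gamma(1):
  phi_hat_1 = gamma(1) / gamma(0) = -1.1514 / 2.525 = -0.4560.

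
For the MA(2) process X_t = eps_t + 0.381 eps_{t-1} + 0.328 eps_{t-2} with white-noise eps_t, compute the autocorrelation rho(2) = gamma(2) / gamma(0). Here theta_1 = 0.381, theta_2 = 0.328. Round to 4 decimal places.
\rho(2) = 0.2618

For an MA(q) process with theta_0 = 1, the autocovariance is
  gamma(k) = sigma^2 * sum_{i=0..q-k} theta_i * theta_{i+k},
and rho(k) = gamma(k) / gamma(0). Sigma^2 cancels.
  numerator   = (1)*(0.328) = 0.328.
  denominator = (1)^2 + (0.381)^2 + (0.328)^2 = 1.252745.
  rho(2) = 0.328 / 1.252745 = 0.2618.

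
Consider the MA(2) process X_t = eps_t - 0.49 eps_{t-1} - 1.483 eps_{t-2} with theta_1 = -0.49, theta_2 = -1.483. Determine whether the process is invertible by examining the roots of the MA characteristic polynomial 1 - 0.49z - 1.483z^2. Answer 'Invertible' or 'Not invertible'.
\text{Not invertible}

The MA(q) characteristic polynomial is P(z) = 1 - 0.49z - 1.483z^2.
Invertibility requires all roots to lie outside the unit circle, i.e. |z| > 1 for every root.
Set 1 + (-0.49) z + (-1.483) z^2 = 0, i.e. a z^2 + b z + c = 0 with a = -1.483, b = -0.49, c = 1.
Discriminant D = b^2 - 4ac = (-0.49)^2 - 4*(-1.483)*1 = 0.2401 - (-5.932) = 6.1721.
D >= 0, so the roots are real: z = (-b +/- sqrt(D)) / (2a) = (0.49 +/- 2.484371) / (-2.966).
  z_1 = (0.49 + 2.484371) / (-2.966) = -1.0028,   |z_1| = 1.0028.
  z_2 = (0.49 - 2.484371) / (-2.966) = 0.6724,   |z_2| = 0.6724.
Moduli of all roots: 1.0028, 0.6724.
All moduli strictly greater than 1? No.
Verdict: Not invertible.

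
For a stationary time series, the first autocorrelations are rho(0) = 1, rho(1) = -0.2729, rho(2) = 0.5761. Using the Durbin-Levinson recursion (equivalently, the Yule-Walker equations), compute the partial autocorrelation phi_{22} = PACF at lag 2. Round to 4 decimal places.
\phi_{22} = 0.5420

The PACF at lag k is phi_{kk}, the last component of the solution
to the Yule-Walker system G_k phi = r_k where
  (G_k)_{ij} = rho(|i - j|), (r_k)_i = rho(i), i,j = 1..k.
Equivalently, Durbin-Levinson gives phi_{kk} iteratively:
  phi_{11} = rho(1)
  phi_{kk} = [rho(k) - sum_{j=1..k-1} phi_{k-1,j} rho(k-j)]
            / [1 - sum_{j=1..k-1} phi_{k-1,j} rho(j)],
  phi_{k,j} = phi_{k-1,j} - phi_{kk} phi_{k-1,k-j},  j = 1..k-1.
Step k = 1:
  phi_11 = rho(1) = -0.2729.
Step k = 2:
  phi_22 = [rho(2) - phi_11 rho(1)] / [1 - phi_11 rho(1)] = [0.5761 - (-0.2729)(-0.2729)] / [1 - (-0.2729)(-0.2729)]
         = 0.50162559 / 0.92552559 = 0.542.
Therefore phi_{22} = 0.5420.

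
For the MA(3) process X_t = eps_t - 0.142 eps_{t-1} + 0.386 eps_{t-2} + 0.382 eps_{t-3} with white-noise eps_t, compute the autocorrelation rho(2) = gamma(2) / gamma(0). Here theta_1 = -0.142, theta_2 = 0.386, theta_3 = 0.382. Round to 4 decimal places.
\rho(2) = 0.2523

For an MA(q) process with theta_0 = 1, the autocovariance is
  gamma(k) = sigma^2 * sum_{i=0..q-k} theta_i * theta_{i+k},
and rho(k) = gamma(k) / gamma(0). Sigma^2 cancels.
  numerator   = (1)*(0.386) + (-0.142)*(0.382) = 0.331756.
  denominator = (1)^2 + (-0.142)^2 + (0.386)^2 + (0.382)^2 = 1.315084.
  rho(2) = 0.331756 / 1.315084 = 0.2523.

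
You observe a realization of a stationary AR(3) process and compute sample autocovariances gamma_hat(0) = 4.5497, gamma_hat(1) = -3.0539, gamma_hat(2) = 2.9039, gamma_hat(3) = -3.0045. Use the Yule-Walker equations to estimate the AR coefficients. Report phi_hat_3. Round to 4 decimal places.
\hat\phi_{3} = -0.3070

The Yule-Walker equations for an AR(p) process read, in matrix form,
  Gamma_p phi = r_p,   with   (Gamma_p)_{ij} = gamma(|i - j|),
                       (r_p)_i = gamma(i),   i,j = 1..p.
Substitute the sample gammas (Toeplitz matrix and right-hand side of size 3):
  Gamma_p = [[4.5497, -3.0539, 2.9039], [-3.0539, 4.5497, -3.0539], [2.9039, -3.0539, 4.5497]]
  r_p     = [-3.0539, 2.9039, -3.0045]
Written out (R1..R3):
  (R1) 4.5497 phi_1 - 3.0539 phi_2 + 2.9039 phi_3 = -3.0539
  (R2) -3.0539 phi_1 + 4.5497 phi_2 - 3.0539 phi_3 = 2.9039
  (R3) 2.9039 phi_1 - 3.0539 phi_2 + 4.5497 phi_3 = -3.0045
Gaussian elimination:
  R2 <- R2 - (-3.0539/4.5497) R1 = R2 - (-0.671231) R1:  2.499827 phi_2 - 1.104712 phi_3 = 0.854027
  R3 <- R3 - (2.9039/4.5497) R1 = R3 - (0.638262) R1:  -1.104712 phi_2 + 2.696251 phi_3 = -1.055312
  R3 <- R3 - (-1.104712/2.499827) R2 = R3 - (-0.441915) R2:  2.208062 phi_3 = -0.677904
Back-substitution:
  phi_hat_3 = -0.677904 / 2.208062 = -0.307013
  phi_hat_2 = (0.854027 - (-1.104712)(-0.307013)) / 2.499827 = 0.205961
  phi_hat_1 = (-3.0539 - (-3.0539)(0.205961) - (2.9039)(-0.307013)) / 4.5497 = -0.337029
So phi_hat = [-0.3370, 0.2060, -0.3070].
Therefore phi_hat_3 = -0.3070.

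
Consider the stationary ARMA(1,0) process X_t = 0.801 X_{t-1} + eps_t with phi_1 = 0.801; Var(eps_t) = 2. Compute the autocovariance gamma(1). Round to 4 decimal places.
\gamma(1) = 4.4699

Multiply the model equation by X_{t-k} and take expectations. With theta_0 = psi_0 = 1 and psi_j the MA(infinity) weights, this gives
  gamma(k) - sum_i phi_i gamma(k-i) = c_k,
  c_k = sigma^2 * sum_{j=k..q} theta_j psi_{j-k}   (c_k = 0 for k > q),
using gamma(-m) = gamma(m).
Pure AR (q = 0): c_0 = sigma^2 = 2, c_k = 0 for k >= 1.
Equations for k = 0 and k = 1 (AR order 1):
  gamma(0) = phi_1 gamma(1) + c_0
  gamma(1) = phi_1 gamma(0) + c_1
Substituting the second into the first: gamma(0) (1 - phi_1^2) = c_0 + phi_1 c_1, so
  gamma(0) = c_0 / (1 - phi_1^2) = 2 / (1 - (0.801)^2) = 2 / 0.358399 = 5.580373.
  gamma(1) = phi_1 gamma(0) = (0.801)(5.580373) = 4.469879.
Therefore gamma(1) = 4.4699 (to 4 decimal places).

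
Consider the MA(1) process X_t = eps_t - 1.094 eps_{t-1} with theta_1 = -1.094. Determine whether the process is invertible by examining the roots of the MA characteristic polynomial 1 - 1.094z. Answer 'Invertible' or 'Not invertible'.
\text{Not invertible}

The MA(q) characteristic polynomial is P(z) = 1 - 1.094z.
Invertibility requires all roots to lie outside the unit circle, i.e. |z| > 1 for every root.
This is linear in z: 1 + (-1.094) z = 0  =>  z = -1/(-1.094) = 0.914077,  |z| = 0.914077.
Moduli of all roots: 0.9141.
All moduli strictly greater than 1? No.
Verdict: Not invertible.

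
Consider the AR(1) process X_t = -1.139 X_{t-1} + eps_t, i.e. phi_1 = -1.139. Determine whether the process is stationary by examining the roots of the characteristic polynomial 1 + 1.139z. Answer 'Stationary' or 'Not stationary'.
\text{Not stationary}

The AR(p) characteristic polynomial is P(z) = 1 + 1.139z.
Stationarity requires all roots to lie outside the unit circle, i.e. |z| > 1 for every root.
This is linear in z: 1 + (1.139) z = 0  =>  z = -1/(1.139) = -0.877963,  |z| = 0.877963.
Moduli of all roots: 0.8780.
All moduli strictly greater than 1? No.
Verdict: Not stationary.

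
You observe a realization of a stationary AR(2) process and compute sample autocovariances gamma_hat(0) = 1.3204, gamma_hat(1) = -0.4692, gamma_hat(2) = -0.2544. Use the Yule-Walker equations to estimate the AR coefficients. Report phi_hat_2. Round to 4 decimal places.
\hat\phi_{2} = -0.3650

The Yule-Walker equations for an AR(p) process read, in matrix form,
  Gamma_p phi = r_p,   with   (Gamma_p)_{ij} = gamma(|i - j|),
                       (r_p)_i = gamma(i),   i,j = 1..p.
Substitute the sample gammas (Toeplitz matrix and right-hand side of size 2):
  Gamma_p = [[1.3204, -0.4692], [-0.4692, 1.3204]]
  r_p     = [-0.4692, -0.2544]
Written out:
  1.3204 phi_1 - 0.4692 phi_2 = -0.4692
  -0.4692 phi_1 + 1.3204 phi_2 = -0.2544
Solve by Cramer's rule:
  det = gamma(0)^2 - gamma(1)^2 = (1.3204)^2 - (-0.4692)^2 = 1.74345616 - 0.22014864 = 1.52330752
  phi_hat_1 = [gamma(1) gamma(0) - gamma(1) gamma(2)] / det = [(-0.4692)(1.3204) - (-0.4692)(-0.2544)] / 1.52330752 = -0.73889616 / 1.52330752 = -0.4851
  phi_hat_2 = [gamma(0) gamma(2) - gamma(1)^2] / det = [(1.3204)(-0.2544) - (-0.4692)^2] / 1.52330752 = -0.5560584 / 1.52330752 = -0.365
So phi_hat = [-0.4851, -0.3650].
Therefore phi_hat_2 = -0.3650.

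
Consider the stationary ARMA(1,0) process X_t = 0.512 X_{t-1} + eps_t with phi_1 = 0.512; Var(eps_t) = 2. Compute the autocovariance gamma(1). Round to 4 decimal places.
\gamma(1) = 1.3878

Multiply the model equation by X_{t-k} and take expectations. With theta_0 = psi_0 = 1 and psi_j the MA(infinity) weights, this gives
  gamma(k) - sum_i phi_i gamma(k-i) = c_k,
  c_k = sigma^2 * sum_{j=k..q} theta_j psi_{j-k}   (c_k = 0 for k > q),
using gamma(-m) = gamma(m).
Pure AR (q = 0): c_0 = sigma^2 = 2, c_k = 0 for k >= 1.
Equations for k = 0 and k = 1 (AR order 1):
  gamma(0) = phi_1 gamma(1) + c_0
  gamma(1) = phi_1 gamma(0) + c_1
Substituting the second into the first: gamma(0) (1 - phi_1^2) = c_0 + phi_1 c_1, so
  gamma(0) = c_0 / (1 - phi_1^2) = 2 / (1 - (0.512)^2) = 2 / 0.737856 = 2.710556.
  gamma(1) = phi_1 gamma(0) = (0.512)(2.710556) = 1.387805.
Therefore gamma(1) = 1.3878 (to 4 decimal places).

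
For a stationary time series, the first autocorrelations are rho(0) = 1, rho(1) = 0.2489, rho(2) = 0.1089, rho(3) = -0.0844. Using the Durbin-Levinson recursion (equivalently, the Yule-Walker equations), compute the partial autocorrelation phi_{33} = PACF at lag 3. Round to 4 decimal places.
\phi_{33} = -0.1310

The PACF at lag k is phi_{kk}, the last component of the solution
to the Yule-Walker system G_k phi = r_k where
  (G_k)_{ij} = rho(|i - j|), (r_k)_i = rho(i), i,j = 1..k.
Equivalently, Durbin-Levinson gives phi_{kk} iteratively:
  phi_{11} = rho(1)
  phi_{kk} = [rho(k) - sum_{j=1..k-1} phi_{k-1,j} rho(k-j)]
            / [1 - sum_{j=1..k-1} phi_{k-1,j} rho(j)],
  phi_{k,j} = phi_{k-1,j} - phi_{kk} phi_{k-1,k-j},  j = 1..k-1.
Step k = 1:
  phi_11 = rho(1) = 0.2489.
Step k = 2:
  phi_22 = [rho(2) - phi_11 rho(1)] / [1 - phi_11 rho(1)] = [0.1089 - (0.2489)(0.2489)] / [1 - (0.2489)(0.2489)]
         = 0.04694879 / 0.93804879 = 0.050049.
  Update: phi_21 = phi_11 - phi_22 phi_11 = 0.2489 - (0.050049)(0.2489) = 0.236443.
Step k = 3:
  phi_33 = [rho(3) - phi_21 rho(2) - phi_22 rho(1)] / [1 - phi_21 rho(1) - phi_22 rho(2)]
    numerator   = -0.0844 - (0.236443)(0.1089) - (0.050049)(0.2489) = -0.12260591
    denominator = 1 - (0.236443)(0.2489) - (0.050049)(0.1089) = 0.93569903
  phi_33 = -0.12260591 / 0.93569903 = -0.131.
Therefore phi_{33} = -0.1310.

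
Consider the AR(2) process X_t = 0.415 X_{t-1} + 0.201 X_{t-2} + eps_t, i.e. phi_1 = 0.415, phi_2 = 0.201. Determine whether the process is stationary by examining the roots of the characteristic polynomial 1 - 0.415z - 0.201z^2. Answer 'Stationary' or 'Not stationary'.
\text{Stationary}

The AR(p) characteristic polynomial is P(z) = 1 - 0.415z - 0.201z^2.
Stationarity requires all roots to lie outside the unit circle, i.e. |z| > 1 for every root.
Set 1 + (-0.415) z + (-0.201) z^2 = 0, i.e. a z^2 + b z + c = 0 with a = -0.201, b = -0.415, c = 1.
Discriminant D = b^2 - 4ac = (-0.415)^2 - 4*(-0.201)*1 = 0.172225 - (-0.804) = 0.976225.
D >= 0, so the roots are real: z = (-b +/- sqrt(D)) / (2a) = (0.415 +/- 0.988041) / (-0.402).
  z_1 = (0.415 + 0.988041) / (-0.402) = -3.4902,   |z_1| = 3.4902.
  z_2 = (0.415 - 0.988041) / (-0.402) = 1.4255,   |z_2| = 1.4255.
Moduli of all roots: 3.4902, 1.4255.
All moduli strictly greater than 1? Yes.
Verdict: Stationary.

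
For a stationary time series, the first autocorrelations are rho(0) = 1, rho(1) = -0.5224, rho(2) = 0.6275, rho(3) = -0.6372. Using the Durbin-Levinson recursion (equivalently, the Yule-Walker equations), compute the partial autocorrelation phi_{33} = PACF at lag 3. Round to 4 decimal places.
\phi_{33} = -0.3871

The PACF at lag k is phi_{kk}, the last component of the solution
to the Yule-Walker system G_k phi = r_k where
  (G_k)_{ij} = rho(|i - j|), (r_k)_i = rho(i), i,j = 1..k.
Equivalently, Durbin-Levinson gives phi_{kk} iteratively:
  phi_{11} = rho(1)
  phi_{kk} = [rho(k) - sum_{j=1..k-1} phi_{k-1,j} rho(k-j)]
            / [1 - sum_{j=1..k-1} phi_{k-1,j} rho(j)],
  phi_{k,j} = phi_{k-1,j} - phi_{kk} phi_{k-1,k-j},  j = 1..k-1.
Step k = 1:
  phi_11 = rho(1) = -0.5224.
Step k = 2:
  phi_22 = [rho(2) - phi_11 rho(1)] / [1 - phi_11 rho(1)] = [0.6275 - (-0.5224)(-0.5224)] / [1 - (-0.5224)(-0.5224)]
         = 0.35459824 / 0.72709824 = 0.48769.
  Update: phi_21 = phi_11 - phi_22 phi_11 = -0.5224 - (0.48769)(-0.5224) = -0.267631.
Step k = 3:
  phi_33 = [rho(3) - phi_21 rho(2) - phi_22 rho(1)] / [1 - phi_21 rho(1) - phi_22 rho(2)]
    numerator   = -0.6372 - (-0.267631)(0.6275) - (0.48769)(-0.5224) = -0.21449253
    denominator = 1 - (-0.267631)(-0.5224) - (0.48769)(0.6275) = 0.55416437
  phi_33 = -0.21449253 / 0.55416437 = -0.3871.
Therefore phi_{33} = -0.3871.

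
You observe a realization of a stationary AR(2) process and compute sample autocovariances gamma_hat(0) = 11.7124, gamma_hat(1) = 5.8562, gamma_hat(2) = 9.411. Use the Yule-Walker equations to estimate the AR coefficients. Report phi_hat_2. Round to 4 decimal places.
\hat\phi_{2} = 0.7380

The Yule-Walker equations for an AR(p) process read, in matrix form,
  Gamma_p phi = r_p,   with   (Gamma_p)_{ij} = gamma(|i - j|),
                       (r_p)_i = gamma(i),   i,j = 1..p.
Substitute the sample gammas (Toeplitz matrix and right-hand side of size 2):
  Gamma_p = [[11.7124, 5.8562], [5.8562, 11.7124]]
  r_p     = [5.8562, 9.411]
Written out:
  11.7124 phi_1 + 5.8562 phi_2 = 5.8562
  5.8562 phi_1 + 11.7124 phi_2 = 9.411
Solve by Cramer's rule:
  det = gamma(0)^2 - gamma(1)^2 = (11.7124)^2 - (5.8562)^2 = 137.18031376 - 34.29507844 = 102.88523532
  phi_hat_1 = [gamma(1) gamma(0) - gamma(1) gamma(2)] / det = [(5.8562)(11.7124) - (5.8562)(9.411)] / 102.88523532 = 13.47745868 / 102.88523532 = 0.131
  phi_hat_2 = [gamma(0) gamma(2) - gamma(1)^2] / det = [(11.7124)(9.411) - (5.8562)^2] / 102.88523532 = 75.93031796 / 102.88523532 = 0.738
So phi_hat = [0.1310, 0.7380].
Therefore phi_hat_2 = 0.7380.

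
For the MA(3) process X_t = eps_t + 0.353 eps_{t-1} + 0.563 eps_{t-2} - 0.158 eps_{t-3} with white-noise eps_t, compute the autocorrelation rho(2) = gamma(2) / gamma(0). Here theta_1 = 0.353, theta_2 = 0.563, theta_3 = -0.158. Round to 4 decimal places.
\rho(2) = 0.3459

For an MA(q) process with theta_0 = 1, the autocovariance is
  gamma(k) = sigma^2 * sum_{i=0..q-k} theta_i * theta_{i+k},
and rho(k) = gamma(k) / gamma(0). Sigma^2 cancels.
  numerator   = (1)*(0.563) + (0.353)*(-0.158) = 0.507226.
  denominator = (1)^2 + (0.353)^2 + (0.563)^2 + (-0.158)^2 = 1.466542.
  rho(2) = 0.507226 / 1.466542 = 0.3459.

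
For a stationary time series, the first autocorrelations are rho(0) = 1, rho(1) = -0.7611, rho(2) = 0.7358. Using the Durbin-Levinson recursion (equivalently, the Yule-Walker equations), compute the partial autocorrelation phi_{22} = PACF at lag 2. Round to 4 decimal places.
\phi_{22} = 0.3720

The PACF at lag k is phi_{kk}, the last component of the solution
to the Yule-Walker system G_k phi = r_k where
  (G_k)_{ij} = rho(|i - j|), (r_k)_i = rho(i), i,j = 1..k.
Equivalently, Durbin-Levinson gives phi_{kk} iteratively:
  phi_{11} = rho(1)
  phi_{kk} = [rho(k) - sum_{j=1..k-1} phi_{k-1,j} rho(k-j)]
            / [1 - sum_{j=1..k-1} phi_{k-1,j} rho(j)],
  phi_{k,j} = phi_{k-1,j} - phi_{kk} phi_{k-1,k-j},  j = 1..k-1.
Step k = 1:
  phi_11 = rho(1) = -0.7611.
Step k = 2:
  phi_22 = [rho(2) - phi_11 rho(1)] / [1 - phi_11 rho(1)] = [0.7358 - (-0.7611)(-0.7611)] / [1 - (-0.7611)(-0.7611)]
         = 0.15652679 / 0.42072679 = 0.372.
Therefore phi_{22} = 0.3720.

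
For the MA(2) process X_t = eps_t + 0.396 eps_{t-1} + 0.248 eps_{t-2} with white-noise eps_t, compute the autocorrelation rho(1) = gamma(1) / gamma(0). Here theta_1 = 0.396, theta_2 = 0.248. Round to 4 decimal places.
\rho(1) = 0.4056

For an MA(q) process with theta_0 = 1, the autocovariance is
  gamma(k) = sigma^2 * sum_{i=0..q-k} theta_i * theta_{i+k},
and rho(k) = gamma(k) / gamma(0). Sigma^2 cancels.
  numerator   = (1)*(0.396) + (0.396)*(0.248) = 0.494208.
  denominator = (1)^2 + (0.396)^2 + (0.248)^2 = 1.21832.
  rho(1) = 0.494208 / 1.21832 = 0.4056.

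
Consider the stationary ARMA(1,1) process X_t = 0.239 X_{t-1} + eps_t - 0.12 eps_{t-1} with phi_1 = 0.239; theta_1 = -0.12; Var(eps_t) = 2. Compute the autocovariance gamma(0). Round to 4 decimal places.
\gamma(0) = 2.0300

Multiply the model equation by X_{t-k} and take expectations. With theta_0 = psi_0 = 1 and psi_j the MA(infinity) weights, this gives
  gamma(k) - sum_i phi_i gamma(k-i) = c_k,
  c_k = sigma^2 * sum_{j=k..q} theta_j psi_{j-k}   (c_k = 0 for k > q),
using gamma(-m) = gamma(m).
psi-weights needed (psi_j = theta_j + sum_i phi_i psi_{j-i}):
  psi_1 = theta_1 + phi_1 = -0.12 + (0.239) = 0.119
Right-hand sides:
  c_0 = sigma^2 (1 + theta_1 psi_1) = 2 * (1 + (-0.12)(0.119)) = 2 * 0.98572 = 1.97144
  c_1 = sigma^2 theta_1 = 2 * (-0.12) = -0.24
  c_2 = 0
Equations for k = 0 and k = 1 (AR order 1):
  gamma(0) = phi_1 gamma(1) + c_0
  gamma(1) = phi_1 gamma(0) + c_1
Substituting the second into the first: gamma(0) (1 - phi_1^2) = c_0 + phi_1 c_1, so
  gamma(0) = (c_0 + phi_1 c_1) / (1 - phi_1^2) = (1.97144 + (0.239)(-0.24)) / (1 - (0.239)^2) = 1.91408 / 0.942879 = 2.030038.
Therefore gamma(0) = 2.0300 (to 4 decimal places).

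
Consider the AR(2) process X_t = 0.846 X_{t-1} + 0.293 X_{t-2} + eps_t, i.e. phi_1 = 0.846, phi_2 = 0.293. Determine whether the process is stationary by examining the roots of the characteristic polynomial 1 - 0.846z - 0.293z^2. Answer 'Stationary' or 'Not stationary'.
\text{Not stationary}

The AR(p) characteristic polynomial is P(z) = 1 - 0.846z - 0.293z^2.
Stationarity requires all roots to lie outside the unit circle, i.e. |z| > 1 for every root.
Set 1 + (-0.846) z + (-0.293) z^2 = 0, i.e. a z^2 + b z + c = 0 with a = -0.293, b = -0.846, c = 1.
Discriminant D = b^2 - 4ac = (-0.846)^2 - 4*(-0.293)*1 = 0.715716 - (-1.172) = 1.887716.
D >= 0, so the roots are real: z = (-b +/- sqrt(D)) / (2a) = (0.846 +/- 1.373942) / (-0.586).
  z_1 = (0.846 + 1.373942) / (-0.586) = -3.7883,   |z_1| = 3.7883.
  z_2 = (0.846 - 1.373942) / (-0.586) = 0.9009,   |z_2| = 0.9009.
Moduli of all roots: 3.7883, 0.9009.
All moduli strictly greater than 1? No.
Verdict: Not stationary.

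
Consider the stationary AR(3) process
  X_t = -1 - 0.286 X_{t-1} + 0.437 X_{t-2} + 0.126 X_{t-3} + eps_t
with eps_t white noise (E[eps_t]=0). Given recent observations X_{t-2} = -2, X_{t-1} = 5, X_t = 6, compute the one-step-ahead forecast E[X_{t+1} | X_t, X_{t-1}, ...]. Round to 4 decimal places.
E[X_{t+1} \mid \mathcal F_t] = -0.7830

For an AR(p) model X_t = c + sum_i phi_i X_{t-i} + eps_t, the
one-step-ahead conditional mean is
  E[X_{t+1} | X_t, ...] = c + sum_i phi_i X_{t+1-i}.
Substitute known values:
  E[X_{t+1} | ...] = -1 + (-0.286) * (6) + (0.437) * (5) + (0.126) * (-2)
                   = -0.7830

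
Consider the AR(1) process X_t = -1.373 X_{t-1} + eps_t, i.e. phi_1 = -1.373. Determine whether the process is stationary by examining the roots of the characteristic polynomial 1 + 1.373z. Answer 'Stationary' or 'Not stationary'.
\text{Not stationary}

The AR(p) characteristic polynomial is P(z) = 1 + 1.373z.
Stationarity requires all roots to lie outside the unit circle, i.e. |z| > 1 for every root.
This is linear in z: 1 + (1.373) z = 0  =>  z = -1/(1.373) = -0.728332,  |z| = 0.728332.
Moduli of all roots: 0.7283.
All moduli strictly greater than 1? No.
Verdict: Not stationary.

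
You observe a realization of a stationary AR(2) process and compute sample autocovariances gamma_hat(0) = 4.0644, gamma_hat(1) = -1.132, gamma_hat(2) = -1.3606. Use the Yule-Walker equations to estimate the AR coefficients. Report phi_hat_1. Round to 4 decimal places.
\hat\phi_{1} = -0.4030

The Yule-Walker equations for an AR(p) process read, in matrix form,
  Gamma_p phi = r_p,   with   (Gamma_p)_{ij} = gamma(|i - j|),
                       (r_p)_i = gamma(i),   i,j = 1..p.
Substitute the sample gammas (Toeplitz matrix and right-hand side of size 2):
  Gamma_p = [[4.0644, -1.132], [-1.132, 4.0644]]
  r_p     = [-1.132, -1.3606]
Written out:
  4.0644 phi_1 - 1.132 phi_2 = -1.132
  -1.132 phi_1 + 4.0644 phi_2 = -1.3606
Solve by Cramer's rule:
  det = gamma(0)^2 - gamma(1)^2 = (4.0644)^2 - (-1.132)^2 = 16.51934736 - 1.281424 = 15.23792336
  phi_hat_1 = [gamma(1) gamma(0) - gamma(1) gamma(2)] / det = [(-1.132)(4.0644) - (-1.132)(-1.3606)] / 15.23792336 = -6.1411 / 15.23792336 = -0.403
  phi_hat_2 = [gamma(0) gamma(2) - gamma(1)^2] / det = [(4.0644)(-1.3606) - (-1.132)^2] / 15.23792336 = -6.81144664 / 15.23792336 = -0.447
So phi_hat = [-0.4030, -0.4470].
Therefore phi_hat_1 = -0.4030.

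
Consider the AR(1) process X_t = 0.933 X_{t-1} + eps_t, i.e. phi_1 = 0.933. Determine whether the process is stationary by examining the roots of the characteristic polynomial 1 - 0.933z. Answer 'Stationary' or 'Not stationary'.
\text{Stationary}

The AR(p) characteristic polynomial is P(z) = 1 - 0.933z.
Stationarity requires all roots to lie outside the unit circle, i.e. |z| > 1 for every root.
This is linear in z: 1 + (-0.933) z = 0  =>  z = -1/(-0.933) = 1.071811,  |z| = 1.071811.
Moduli of all roots: 1.0718.
All moduli strictly greater than 1? Yes.
Verdict: Stationary.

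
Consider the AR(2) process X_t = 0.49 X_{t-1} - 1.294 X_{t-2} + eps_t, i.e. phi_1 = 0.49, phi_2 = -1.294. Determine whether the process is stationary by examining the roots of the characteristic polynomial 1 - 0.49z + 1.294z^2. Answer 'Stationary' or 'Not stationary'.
\text{Not stationary}

The AR(p) characteristic polynomial is P(z) = 1 - 0.49z + 1.294z^2.
Stationarity requires all roots to lie outside the unit circle, i.e. |z| > 1 for every root.
Set 1 + (-0.49) z + (1.294) z^2 = 0, i.e. a z^2 + b z + c = 0 with a = 1.294, b = -0.49, c = 1.
Discriminant D = b^2 - 4ac = (-0.49)^2 - 4*(1.294)*1 = 0.2401 - (5.176) = -4.9359.
D < 0, so the roots are the complex-conjugate pair z = (-b +/- i sqrt(-D)) / (2a) = 0.1893 +/- 0.8585i.
For a conjugate pair |z|^2 = z * conj(z) = (product of roots) = c/a = 1/(1.294) = 0.772798, so |z| = sqrt(0.772798) = 0.8791 for both roots.
Moduli of all roots: 0.8791, 0.8791.
All moduli strictly greater than 1? No.
Verdict: Not stationary.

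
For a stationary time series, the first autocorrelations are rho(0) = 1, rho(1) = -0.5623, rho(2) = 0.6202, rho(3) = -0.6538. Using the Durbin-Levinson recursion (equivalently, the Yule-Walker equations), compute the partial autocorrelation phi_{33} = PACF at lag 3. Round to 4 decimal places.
\phi_{33} = -0.3830

The PACF at lag k is phi_{kk}, the last component of the solution
to the Yule-Walker system G_k phi = r_k where
  (G_k)_{ij} = rho(|i - j|), (r_k)_i = rho(i), i,j = 1..k.
Equivalently, Durbin-Levinson gives phi_{kk} iteratively:
  phi_{11} = rho(1)
  phi_{kk} = [rho(k) - sum_{j=1..k-1} phi_{k-1,j} rho(k-j)]
            / [1 - sum_{j=1..k-1} phi_{k-1,j} rho(j)],
  phi_{k,j} = phi_{k-1,j} - phi_{kk} phi_{k-1,k-j},  j = 1..k-1.
Step k = 1:
  phi_11 = rho(1) = -0.5623.
Step k = 2:
  phi_22 = [rho(2) - phi_11 rho(1)] / [1 - phi_11 rho(1)] = [0.6202 - (-0.5623)(-0.5623)] / [1 - (-0.5623)(-0.5623)]
         = 0.30401871 / 0.68381871 = 0.44459.
  Update: phi_21 = phi_11 - phi_22 phi_11 = -0.5623 - (0.44459)(-0.5623) = -0.312307.
Step k = 3:
  phi_33 = [rho(3) - phi_21 rho(2) - phi_22 rho(1)] / [1 - phi_21 rho(1) - phi_22 rho(2)]
    numerator   = -0.6538 - (-0.312307)(0.6202) - (0.44459)(-0.5623) = -0.21011429
    denominator = 1 - (-0.312307)(-0.5623) - (0.44459)(0.6202) = 0.54865514
  phi_33 = -0.21011429 / 0.54865514 = -0.383.
Therefore phi_{33} = -0.3830.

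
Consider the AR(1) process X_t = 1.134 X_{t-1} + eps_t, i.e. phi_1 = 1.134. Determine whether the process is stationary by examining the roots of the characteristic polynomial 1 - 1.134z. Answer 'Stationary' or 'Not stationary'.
\text{Not stationary}

The AR(p) characteristic polynomial is P(z) = 1 - 1.134z.
Stationarity requires all roots to lie outside the unit circle, i.e. |z| > 1 for every root.
This is linear in z: 1 + (-1.134) z = 0  =>  z = -1/(-1.134) = 0.881834,  |z| = 0.881834.
Moduli of all roots: 0.8818.
All moduli strictly greater than 1? No.
Verdict: Not stationary.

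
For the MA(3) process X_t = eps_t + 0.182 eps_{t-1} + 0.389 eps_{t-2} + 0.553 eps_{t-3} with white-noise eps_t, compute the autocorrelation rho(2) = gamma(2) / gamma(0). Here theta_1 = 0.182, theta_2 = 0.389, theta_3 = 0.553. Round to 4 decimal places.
\rho(2) = 0.3286

For an MA(q) process with theta_0 = 1, the autocovariance is
  gamma(k) = sigma^2 * sum_{i=0..q-k} theta_i * theta_{i+k},
and rho(k) = gamma(k) / gamma(0). Sigma^2 cancels.
  numerator   = (1)*(0.389) + (0.182)*(0.553) = 0.489646.
  denominator = (1)^2 + (0.182)^2 + (0.389)^2 + (0.553)^2 = 1.490254.
  rho(2) = 0.489646 / 1.490254 = 0.3286.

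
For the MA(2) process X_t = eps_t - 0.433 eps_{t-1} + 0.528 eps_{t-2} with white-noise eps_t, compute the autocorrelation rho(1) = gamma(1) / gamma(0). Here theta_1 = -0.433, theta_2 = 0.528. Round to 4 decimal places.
\rho(1) = -0.4512

For an MA(q) process with theta_0 = 1, the autocovariance is
  gamma(k) = sigma^2 * sum_{i=0..q-k} theta_i * theta_{i+k},
and rho(k) = gamma(k) / gamma(0). Sigma^2 cancels.
  numerator   = (1)*(-0.433) + (-0.433)*(0.528) = -0.661624.
  denominator = (1)^2 + (-0.433)^2 + (0.528)^2 = 1.466273.
  rho(1) = -0.661624 / 1.466273 = -0.4512.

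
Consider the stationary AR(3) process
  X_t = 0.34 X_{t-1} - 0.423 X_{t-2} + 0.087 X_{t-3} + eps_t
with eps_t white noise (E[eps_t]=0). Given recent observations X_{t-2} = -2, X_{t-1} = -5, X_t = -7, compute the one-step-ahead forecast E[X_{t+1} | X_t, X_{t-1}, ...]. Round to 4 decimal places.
E[X_{t+1} \mid \mathcal F_t] = -0.4390

For an AR(p) model X_t = c + sum_i phi_i X_{t-i} + eps_t, the
one-step-ahead conditional mean is
  E[X_{t+1} | X_t, ...] = c + sum_i phi_i X_{t+1-i}.
Substitute known values:
  E[X_{t+1} | ...] = (0.34) * (-7) + (-0.423) * (-5) + (0.087) * (-2)
                   = -0.4390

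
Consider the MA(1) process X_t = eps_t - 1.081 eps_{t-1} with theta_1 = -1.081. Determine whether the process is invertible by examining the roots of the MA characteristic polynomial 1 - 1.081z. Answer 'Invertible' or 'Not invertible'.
\text{Not invertible}

The MA(q) characteristic polynomial is P(z) = 1 - 1.081z.
Invertibility requires all roots to lie outside the unit circle, i.e. |z| > 1 for every root.
This is linear in z: 1 + (-1.081) z = 0  =>  z = -1/(-1.081) = 0.925069,  |z| = 0.925069.
Moduli of all roots: 0.9251.
All moduli strictly greater than 1? No.
Verdict: Not invertible.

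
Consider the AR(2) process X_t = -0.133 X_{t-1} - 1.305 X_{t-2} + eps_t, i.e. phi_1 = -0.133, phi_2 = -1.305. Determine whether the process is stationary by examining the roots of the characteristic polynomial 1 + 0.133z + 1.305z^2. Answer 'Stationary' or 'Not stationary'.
\text{Not stationary}

The AR(p) characteristic polynomial is P(z) = 1 + 0.133z + 1.305z^2.
Stationarity requires all roots to lie outside the unit circle, i.e. |z| > 1 for every root.
Set 1 + (0.133) z + (1.305) z^2 = 0, i.e. a z^2 + b z + c = 0 with a = 1.305, b = 0.133, c = 1.
Discriminant D = b^2 - 4ac = (0.133)^2 - 4*(1.305)*1 = 0.017689 - (5.22) = -5.202311.
D < 0, so the roots are the complex-conjugate pair z = (-b +/- i sqrt(-D)) / (2a) = -0.051 +/- 0.8739i.
For a conjugate pair |z|^2 = z * conj(z) = (product of roots) = c/a = 1/(1.305) = 0.766284, so |z| = sqrt(0.766284) = 0.8754 for both roots.
Moduli of all roots: 0.8754, 0.8754.
All moduli strictly greater than 1? No.
Verdict: Not stationary.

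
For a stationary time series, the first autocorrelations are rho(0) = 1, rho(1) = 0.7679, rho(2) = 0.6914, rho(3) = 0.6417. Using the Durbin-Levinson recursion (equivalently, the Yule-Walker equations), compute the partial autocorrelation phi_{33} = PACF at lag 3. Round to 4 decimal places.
\phi_{33} = 0.1351

The PACF at lag k is phi_{kk}, the last component of the solution
to the Yule-Walker system G_k phi = r_k where
  (G_k)_{ij} = rho(|i - j|), (r_k)_i = rho(i), i,j = 1..k.
Equivalently, Durbin-Levinson gives phi_{kk} iteratively:
  phi_{11} = rho(1)
  phi_{kk} = [rho(k) - sum_{j=1..k-1} phi_{k-1,j} rho(k-j)]
            / [1 - sum_{j=1..k-1} phi_{k-1,j} rho(j)],
  phi_{k,j} = phi_{k-1,j} - phi_{kk} phi_{k-1,k-j},  j = 1..k-1.
Step k = 1:
  phi_11 = rho(1) = 0.7679.
Step k = 2:
  phi_22 = [rho(2) - phi_11 rho(1)] / [1 - phi_11 rho(1)] = [0.6914 - (0.7679)(0.7679)] / [1 - (0.7679)(0.7679)]
         = 0.10172959 / 0.41032959 = 0.247922.
  Update: phi_21 = phi_11 - phi_22 phi_11 = 0.7679 - (0.247922)(0.7679) = 0.577521.
Step k = 3:
  phi_33 = [rho(3) - phi_21 rho(2) - phi_22 rho(1)] / [1 - phi_21 rho(1) - phi_22 rho(2)]
    numerator   = 0.6417 - (0.577521)(0.6914) - (0.247922)(0.7679) = 0.05202297
    denominator = 1 - (0.577521)(0.7679) - (0.247922)(0.6914) = 0.38510862
  phi_33 = 0.05202297 / 0.38510862 = 0.1351.
Therefore phi_{33} = 0.1351.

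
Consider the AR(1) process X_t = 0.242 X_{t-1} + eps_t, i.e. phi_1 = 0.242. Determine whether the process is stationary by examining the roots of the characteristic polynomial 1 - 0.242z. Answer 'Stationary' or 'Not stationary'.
\text{Stationary}

The AR(p) characteristic polynomial is P(z) = 1 - 0.242z.
Stationarity requires all roots to lie outside the unit circle, i.e. |z| > 1 for every root.
This is linear in z: 1 + (-0.242) z = 0  =>  z = -1/(-0.242) = 4.132231,  |z| = 4.132231.
Moduli of all roots: 4.1322.
All moduli strictly greater than 1? Yes.
Verdict: Stationary.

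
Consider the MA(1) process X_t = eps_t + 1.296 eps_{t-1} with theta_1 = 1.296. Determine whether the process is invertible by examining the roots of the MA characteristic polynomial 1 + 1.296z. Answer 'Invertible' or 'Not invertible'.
\text{Not invertible}

The MA(q) characteristic polynomial is P(z) = 1 + 1.296z.
Invertibility requires all roots to lie outside the unit circle, i.e. |z| > 1 for every root.
This is linear in z: 1 + (1.296) z = 0  =>  z = -1/(1.296) = -0.771605,  |z| = 0.771605.
Moduli of all roots: 0.7716.
All moduli strictly greater than 1? No.
Verdict: Not invertible.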